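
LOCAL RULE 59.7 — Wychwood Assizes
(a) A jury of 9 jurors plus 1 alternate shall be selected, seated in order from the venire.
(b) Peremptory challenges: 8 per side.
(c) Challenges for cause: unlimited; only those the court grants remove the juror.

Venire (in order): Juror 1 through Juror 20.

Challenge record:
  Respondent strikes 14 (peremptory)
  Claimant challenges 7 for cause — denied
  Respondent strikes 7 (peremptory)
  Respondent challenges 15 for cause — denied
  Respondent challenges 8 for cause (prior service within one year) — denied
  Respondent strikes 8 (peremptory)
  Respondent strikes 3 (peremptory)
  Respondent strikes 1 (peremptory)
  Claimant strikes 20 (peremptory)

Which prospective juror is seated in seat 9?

Removed: #1, #3, #7, #8, #14, #20. (#15 stays — for-cause denied.)
Filling seats in venire order through position 9: #2, #4, #5, #6, #9, #10, #11, #12, #13.
So seat 9 is #13.

13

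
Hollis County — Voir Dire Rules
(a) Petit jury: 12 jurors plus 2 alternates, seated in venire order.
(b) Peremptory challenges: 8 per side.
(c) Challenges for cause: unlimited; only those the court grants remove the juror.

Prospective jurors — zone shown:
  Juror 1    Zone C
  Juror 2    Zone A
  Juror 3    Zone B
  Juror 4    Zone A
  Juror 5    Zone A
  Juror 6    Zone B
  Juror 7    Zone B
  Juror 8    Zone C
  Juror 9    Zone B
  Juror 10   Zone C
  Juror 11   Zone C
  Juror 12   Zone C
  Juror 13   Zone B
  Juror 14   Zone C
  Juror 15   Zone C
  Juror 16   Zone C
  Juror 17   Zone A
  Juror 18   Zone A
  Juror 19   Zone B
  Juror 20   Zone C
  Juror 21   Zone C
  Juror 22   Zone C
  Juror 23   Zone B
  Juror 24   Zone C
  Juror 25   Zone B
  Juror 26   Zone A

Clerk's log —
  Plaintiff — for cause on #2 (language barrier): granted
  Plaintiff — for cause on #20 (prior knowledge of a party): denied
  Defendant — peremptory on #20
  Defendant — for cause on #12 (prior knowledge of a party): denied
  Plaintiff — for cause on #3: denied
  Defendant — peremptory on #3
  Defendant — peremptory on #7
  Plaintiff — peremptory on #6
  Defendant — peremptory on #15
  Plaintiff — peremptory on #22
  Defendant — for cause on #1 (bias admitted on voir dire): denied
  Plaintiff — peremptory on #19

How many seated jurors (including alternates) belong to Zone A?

Removed: #2, #3, #6, #7, #15, #19, #20, #22.
Seated (14 incl. alternates): #1, #4, #5, #8, #9, #10, #11, #12, #13, #14, #16, #17, #18, #21.
Of those, in Zone A: #4, #5, #17, #18 → 4.

4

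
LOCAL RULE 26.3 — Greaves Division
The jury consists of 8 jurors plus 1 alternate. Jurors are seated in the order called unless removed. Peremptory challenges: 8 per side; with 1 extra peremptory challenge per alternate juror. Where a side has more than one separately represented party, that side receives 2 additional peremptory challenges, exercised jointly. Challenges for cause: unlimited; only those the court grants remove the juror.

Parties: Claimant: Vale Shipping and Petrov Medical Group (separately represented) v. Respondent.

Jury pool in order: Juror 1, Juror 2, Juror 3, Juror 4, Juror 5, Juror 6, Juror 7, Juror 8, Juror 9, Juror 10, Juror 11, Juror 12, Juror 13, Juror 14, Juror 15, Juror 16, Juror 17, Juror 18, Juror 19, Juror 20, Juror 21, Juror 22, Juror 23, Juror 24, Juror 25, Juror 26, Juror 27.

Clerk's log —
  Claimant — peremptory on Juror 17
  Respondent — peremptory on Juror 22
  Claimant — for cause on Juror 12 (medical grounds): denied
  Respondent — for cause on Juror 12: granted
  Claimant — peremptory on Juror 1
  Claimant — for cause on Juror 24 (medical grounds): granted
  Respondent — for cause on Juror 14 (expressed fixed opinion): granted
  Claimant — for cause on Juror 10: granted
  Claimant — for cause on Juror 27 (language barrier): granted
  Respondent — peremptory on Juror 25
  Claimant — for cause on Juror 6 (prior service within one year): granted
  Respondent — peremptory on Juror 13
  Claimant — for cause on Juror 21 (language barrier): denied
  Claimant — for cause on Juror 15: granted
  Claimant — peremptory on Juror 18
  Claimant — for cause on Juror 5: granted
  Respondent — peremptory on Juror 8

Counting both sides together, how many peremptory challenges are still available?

Claimant allotment: 8 base + 1 × 1 alternate + 2 multi-party = 11. Respondent allotment: 8 base + 1 × 1 alternate = 9.
Claimant peremptories used: #17, #1, #18 — 3 (for-cause on #12, #24, #10, #27, #6, #21, #15, #5 don't count).
Respondent peremptories used: #22, #25, #13, #8 — 4 (for-cause on #12, #14 don't count).
Remaining: (11 − 3) + (9 − 4) = 13.

13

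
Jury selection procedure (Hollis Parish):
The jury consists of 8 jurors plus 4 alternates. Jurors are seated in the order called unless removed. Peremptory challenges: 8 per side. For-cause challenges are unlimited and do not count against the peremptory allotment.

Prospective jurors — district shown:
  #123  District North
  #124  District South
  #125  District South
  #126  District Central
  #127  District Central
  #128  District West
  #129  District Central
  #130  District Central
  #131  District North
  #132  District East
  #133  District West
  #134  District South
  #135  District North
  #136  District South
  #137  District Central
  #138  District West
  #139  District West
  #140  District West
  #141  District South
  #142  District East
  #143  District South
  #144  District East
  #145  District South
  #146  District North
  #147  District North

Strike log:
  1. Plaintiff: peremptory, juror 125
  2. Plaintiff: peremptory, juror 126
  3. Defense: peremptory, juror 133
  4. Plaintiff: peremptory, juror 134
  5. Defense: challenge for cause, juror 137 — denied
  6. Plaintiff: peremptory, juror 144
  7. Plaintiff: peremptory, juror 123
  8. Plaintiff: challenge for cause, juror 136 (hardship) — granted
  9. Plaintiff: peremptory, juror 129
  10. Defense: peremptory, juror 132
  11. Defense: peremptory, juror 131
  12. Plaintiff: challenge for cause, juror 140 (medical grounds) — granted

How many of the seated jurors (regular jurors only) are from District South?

Removed: #123, #125, #126, #129, #131, #132, #133, #134, #136, #140, #144.
Seated jurors 1–8: #124, #127, #128, #130, #135, #137, #138, #139 (alternates #141, #142, #143, #145 not counted).
Of those, in District South: #124 → 1.

1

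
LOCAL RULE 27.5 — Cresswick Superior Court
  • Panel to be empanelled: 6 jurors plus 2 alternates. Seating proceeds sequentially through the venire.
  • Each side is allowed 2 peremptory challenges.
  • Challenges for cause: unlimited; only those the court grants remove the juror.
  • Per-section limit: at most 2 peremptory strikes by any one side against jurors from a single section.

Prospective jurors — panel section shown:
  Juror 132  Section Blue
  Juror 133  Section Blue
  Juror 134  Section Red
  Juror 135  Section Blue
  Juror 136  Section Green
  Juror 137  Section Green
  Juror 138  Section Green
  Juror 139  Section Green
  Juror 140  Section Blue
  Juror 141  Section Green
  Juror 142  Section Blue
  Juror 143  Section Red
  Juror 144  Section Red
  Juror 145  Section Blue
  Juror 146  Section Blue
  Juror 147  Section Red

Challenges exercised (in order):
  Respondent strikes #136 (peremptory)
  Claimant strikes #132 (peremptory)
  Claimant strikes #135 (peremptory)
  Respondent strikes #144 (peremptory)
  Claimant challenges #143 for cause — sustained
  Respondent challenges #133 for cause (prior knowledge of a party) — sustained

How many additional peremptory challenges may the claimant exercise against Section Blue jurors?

Claimant peremptories so far: #132, #135 — 2 of 2 used, 0 left overall.
Against Section Blue: #132, #135 — 2 used; per-section cap 2 leaves 0.
Binding limit: min(0, 0) = 0.

0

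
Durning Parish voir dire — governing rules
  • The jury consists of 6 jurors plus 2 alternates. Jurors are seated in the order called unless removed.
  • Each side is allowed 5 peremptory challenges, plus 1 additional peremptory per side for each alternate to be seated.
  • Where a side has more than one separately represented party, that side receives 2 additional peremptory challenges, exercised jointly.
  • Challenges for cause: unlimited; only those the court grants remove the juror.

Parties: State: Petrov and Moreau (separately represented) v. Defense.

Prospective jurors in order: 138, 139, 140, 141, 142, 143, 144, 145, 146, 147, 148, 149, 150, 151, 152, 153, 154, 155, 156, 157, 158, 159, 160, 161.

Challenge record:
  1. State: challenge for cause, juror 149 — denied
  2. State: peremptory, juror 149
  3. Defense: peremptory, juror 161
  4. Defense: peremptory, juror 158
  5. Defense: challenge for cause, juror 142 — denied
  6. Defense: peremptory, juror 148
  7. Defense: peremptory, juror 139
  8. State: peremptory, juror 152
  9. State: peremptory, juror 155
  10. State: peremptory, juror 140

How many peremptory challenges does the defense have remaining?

Defense allotment: 5 base + 1 × 2 alternates = 7.
Defense peremptories used: #161, #158, #148, #139 — 4 (the for-cause on #142 doesn't count).
Remaining: 7 − 4 = 3.

3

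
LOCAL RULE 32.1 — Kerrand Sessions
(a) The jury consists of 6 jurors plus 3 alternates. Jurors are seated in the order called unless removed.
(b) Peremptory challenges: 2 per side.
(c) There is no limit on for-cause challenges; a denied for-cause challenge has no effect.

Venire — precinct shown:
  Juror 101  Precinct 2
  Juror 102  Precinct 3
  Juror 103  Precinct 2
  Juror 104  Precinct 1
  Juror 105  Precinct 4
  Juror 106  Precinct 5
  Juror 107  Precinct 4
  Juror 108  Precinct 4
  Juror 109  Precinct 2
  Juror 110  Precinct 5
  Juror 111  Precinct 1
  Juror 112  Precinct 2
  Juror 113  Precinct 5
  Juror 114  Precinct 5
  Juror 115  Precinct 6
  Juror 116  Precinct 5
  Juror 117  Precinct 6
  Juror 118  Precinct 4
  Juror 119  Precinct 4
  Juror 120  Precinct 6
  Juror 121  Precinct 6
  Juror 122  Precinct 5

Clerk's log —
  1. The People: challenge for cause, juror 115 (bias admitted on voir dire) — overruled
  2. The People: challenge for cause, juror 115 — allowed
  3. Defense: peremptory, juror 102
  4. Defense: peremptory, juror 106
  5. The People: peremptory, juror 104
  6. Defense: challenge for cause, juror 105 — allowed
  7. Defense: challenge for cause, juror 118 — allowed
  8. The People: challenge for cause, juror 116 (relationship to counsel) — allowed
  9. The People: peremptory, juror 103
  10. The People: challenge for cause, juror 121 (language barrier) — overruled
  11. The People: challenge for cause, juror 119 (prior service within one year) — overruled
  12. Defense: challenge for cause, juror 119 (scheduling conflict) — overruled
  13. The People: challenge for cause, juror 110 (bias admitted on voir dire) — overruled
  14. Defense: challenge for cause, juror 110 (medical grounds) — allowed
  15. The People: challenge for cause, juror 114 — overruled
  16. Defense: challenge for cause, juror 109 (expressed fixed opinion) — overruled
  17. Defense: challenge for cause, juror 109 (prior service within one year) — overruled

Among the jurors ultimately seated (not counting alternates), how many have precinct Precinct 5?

Removed: #102, #103, #104, #105, #106, #110, #115, #116, #118.
Seated jurors 1–6: #101, #107, #108, #109, #111, #112 (alternates #113, #114, #117 not counted).
None of those are in Precinct 5 → 0.

0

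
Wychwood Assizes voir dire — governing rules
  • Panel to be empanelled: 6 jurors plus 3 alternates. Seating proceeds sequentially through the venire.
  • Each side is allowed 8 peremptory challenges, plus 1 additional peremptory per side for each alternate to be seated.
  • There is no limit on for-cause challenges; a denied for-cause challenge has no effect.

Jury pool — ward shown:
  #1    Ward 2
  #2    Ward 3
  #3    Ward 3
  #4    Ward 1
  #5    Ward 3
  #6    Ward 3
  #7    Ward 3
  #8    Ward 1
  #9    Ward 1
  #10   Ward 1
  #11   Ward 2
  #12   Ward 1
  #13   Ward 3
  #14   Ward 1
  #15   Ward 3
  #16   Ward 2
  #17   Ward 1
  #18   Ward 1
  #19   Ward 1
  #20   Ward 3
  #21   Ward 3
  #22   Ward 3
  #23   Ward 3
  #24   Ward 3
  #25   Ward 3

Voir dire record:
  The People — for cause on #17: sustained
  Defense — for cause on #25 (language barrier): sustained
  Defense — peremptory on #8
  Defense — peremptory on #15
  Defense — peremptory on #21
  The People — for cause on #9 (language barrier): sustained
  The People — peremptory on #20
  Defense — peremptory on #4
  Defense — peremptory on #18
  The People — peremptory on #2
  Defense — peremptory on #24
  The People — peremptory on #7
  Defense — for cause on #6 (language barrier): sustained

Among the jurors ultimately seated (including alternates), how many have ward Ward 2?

Removed: #2, #4, #6, #7, #8, #9, #15, #17, #18, #20, #21, #24, #25.
Seated (9 incl. alternates): #1, #3, #5, #10, #11, #12, #13, #14, #16.
Of those, in Ward 2: #1, #11, #16 → 3.

3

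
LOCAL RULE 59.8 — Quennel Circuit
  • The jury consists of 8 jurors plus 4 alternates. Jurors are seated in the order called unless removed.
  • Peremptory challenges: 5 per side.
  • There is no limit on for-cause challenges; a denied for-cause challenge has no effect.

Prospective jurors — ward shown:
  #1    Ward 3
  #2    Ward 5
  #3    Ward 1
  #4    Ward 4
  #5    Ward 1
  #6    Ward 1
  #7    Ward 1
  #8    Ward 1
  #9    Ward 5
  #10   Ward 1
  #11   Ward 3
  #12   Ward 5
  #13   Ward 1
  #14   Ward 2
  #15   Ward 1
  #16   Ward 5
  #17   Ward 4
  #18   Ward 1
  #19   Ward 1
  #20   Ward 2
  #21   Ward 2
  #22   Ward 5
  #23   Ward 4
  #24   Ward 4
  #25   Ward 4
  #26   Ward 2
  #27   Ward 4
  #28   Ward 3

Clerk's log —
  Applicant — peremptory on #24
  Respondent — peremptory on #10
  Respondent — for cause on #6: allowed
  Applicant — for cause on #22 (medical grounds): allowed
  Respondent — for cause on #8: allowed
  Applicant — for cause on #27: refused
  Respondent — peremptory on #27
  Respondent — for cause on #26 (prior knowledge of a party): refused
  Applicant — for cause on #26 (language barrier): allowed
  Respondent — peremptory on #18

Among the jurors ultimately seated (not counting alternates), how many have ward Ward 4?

Removed: #6, #8, #10, #18, #22, #24, #26, #27.
Seated jurors 1–8: #1, #2, #3, #4, #5, #7, #9, #11 (alternates #12, #13, #14, #15 not counted).
Of those, in Ward 4: #4 → 1.

1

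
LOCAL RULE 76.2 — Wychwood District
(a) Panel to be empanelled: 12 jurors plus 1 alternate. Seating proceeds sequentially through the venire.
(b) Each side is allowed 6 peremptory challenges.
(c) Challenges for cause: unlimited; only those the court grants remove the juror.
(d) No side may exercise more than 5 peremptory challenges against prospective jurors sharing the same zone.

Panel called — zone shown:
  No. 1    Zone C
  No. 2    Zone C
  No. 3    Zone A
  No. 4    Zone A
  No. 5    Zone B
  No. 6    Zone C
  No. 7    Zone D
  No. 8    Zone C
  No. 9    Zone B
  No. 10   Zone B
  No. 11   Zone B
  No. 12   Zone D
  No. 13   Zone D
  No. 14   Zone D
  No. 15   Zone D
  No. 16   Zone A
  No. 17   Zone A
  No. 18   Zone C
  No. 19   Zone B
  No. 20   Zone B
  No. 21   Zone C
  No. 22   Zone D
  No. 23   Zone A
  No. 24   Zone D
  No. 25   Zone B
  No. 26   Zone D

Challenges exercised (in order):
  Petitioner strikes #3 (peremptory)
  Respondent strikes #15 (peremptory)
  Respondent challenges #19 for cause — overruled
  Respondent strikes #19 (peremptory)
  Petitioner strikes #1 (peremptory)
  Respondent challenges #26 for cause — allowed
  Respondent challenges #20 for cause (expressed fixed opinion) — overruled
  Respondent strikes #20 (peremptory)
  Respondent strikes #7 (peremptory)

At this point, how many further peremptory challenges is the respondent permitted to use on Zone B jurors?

2

Respondent peremptories so far: #15, #19, #20, #7 — 4 of 6 used, 2 left overall.
Against Zone B: #19, #20 — 2 used; per-zone cap 5 leaves 3.
Binding limit: min(2, 3) = 2.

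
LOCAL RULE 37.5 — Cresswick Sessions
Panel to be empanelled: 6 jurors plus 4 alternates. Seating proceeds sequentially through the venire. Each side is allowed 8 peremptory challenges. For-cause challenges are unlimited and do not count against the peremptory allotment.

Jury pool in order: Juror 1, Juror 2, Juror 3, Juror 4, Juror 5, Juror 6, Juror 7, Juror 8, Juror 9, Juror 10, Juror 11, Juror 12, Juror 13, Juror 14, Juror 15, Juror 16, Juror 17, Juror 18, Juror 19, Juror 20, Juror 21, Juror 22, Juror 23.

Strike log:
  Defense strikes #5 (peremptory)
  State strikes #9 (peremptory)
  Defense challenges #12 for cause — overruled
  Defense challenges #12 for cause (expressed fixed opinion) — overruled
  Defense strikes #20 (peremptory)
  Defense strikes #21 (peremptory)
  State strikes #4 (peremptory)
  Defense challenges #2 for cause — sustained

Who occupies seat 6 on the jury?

10

Removed: #2, #4, #5, #9, #20, #21. (#12 stays — for-cause denied.)
Filling seats in venire order through position 6: #1, #3, #6, #7, #8, #10.
So seat 6 is #10.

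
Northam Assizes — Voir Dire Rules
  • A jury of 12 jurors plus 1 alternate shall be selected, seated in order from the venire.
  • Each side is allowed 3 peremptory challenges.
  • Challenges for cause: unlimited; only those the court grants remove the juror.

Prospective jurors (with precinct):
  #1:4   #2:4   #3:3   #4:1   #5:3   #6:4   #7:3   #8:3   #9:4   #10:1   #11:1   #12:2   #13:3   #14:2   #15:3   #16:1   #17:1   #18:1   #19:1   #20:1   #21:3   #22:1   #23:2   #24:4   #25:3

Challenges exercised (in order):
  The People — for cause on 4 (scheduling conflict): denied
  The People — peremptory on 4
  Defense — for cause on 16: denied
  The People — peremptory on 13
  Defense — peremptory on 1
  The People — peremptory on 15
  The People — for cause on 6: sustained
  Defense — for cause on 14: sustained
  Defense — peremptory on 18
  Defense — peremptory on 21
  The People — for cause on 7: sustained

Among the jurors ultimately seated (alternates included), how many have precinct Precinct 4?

2

Removed: #1, #4, #6, #7, #13, #14, #15, #18, #21.
Seated (13 incl. alternates): #2, #3, #5, #8, #9, #10, #11, #12, #16, #17, #19, #20, #22.
Of those, in Precinct 4: #2, #9 → 2.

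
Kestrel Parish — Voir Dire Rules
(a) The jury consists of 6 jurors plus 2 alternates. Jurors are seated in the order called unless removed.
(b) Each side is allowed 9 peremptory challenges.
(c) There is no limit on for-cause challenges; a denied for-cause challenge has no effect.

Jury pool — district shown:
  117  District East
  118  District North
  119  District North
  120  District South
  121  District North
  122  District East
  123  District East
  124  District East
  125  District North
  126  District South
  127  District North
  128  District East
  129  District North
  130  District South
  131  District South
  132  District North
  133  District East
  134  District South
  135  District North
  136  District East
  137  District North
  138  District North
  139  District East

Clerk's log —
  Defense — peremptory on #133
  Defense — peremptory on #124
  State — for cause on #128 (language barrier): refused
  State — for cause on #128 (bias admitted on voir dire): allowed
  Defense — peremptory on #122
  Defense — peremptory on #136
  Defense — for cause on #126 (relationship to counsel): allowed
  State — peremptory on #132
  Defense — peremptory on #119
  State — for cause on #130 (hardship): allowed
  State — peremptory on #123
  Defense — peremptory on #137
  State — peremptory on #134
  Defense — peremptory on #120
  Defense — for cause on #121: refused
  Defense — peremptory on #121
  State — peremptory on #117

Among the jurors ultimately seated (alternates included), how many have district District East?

1

Removed: #117, #119, #120, #121, #122, #123, #124, #126, #128, #130, #132, #133, #134, #136, #137.
Seated (8 incl. alternates): #118, #125, #127, #129, #131, #135, #138, #139.
Of those, in District East: #139 → 1.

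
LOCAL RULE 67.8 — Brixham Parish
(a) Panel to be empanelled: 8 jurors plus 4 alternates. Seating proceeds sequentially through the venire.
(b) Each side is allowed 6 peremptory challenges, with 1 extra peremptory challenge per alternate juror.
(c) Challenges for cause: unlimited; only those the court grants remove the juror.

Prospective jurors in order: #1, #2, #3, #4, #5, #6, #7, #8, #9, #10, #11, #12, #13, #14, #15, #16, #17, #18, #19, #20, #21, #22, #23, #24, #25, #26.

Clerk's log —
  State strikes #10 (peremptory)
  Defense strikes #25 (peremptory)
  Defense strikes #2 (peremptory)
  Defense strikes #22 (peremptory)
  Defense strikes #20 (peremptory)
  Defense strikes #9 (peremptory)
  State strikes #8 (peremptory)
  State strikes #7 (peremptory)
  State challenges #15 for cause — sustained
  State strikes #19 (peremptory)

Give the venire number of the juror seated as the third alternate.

17

Removed: #2, #7, #8, #9, #10, #15, #19, #20, #22, #25.
Seating in order: seats 1–8 → #1, #3, #4, #5, #6, #11, #12, #13; alternates → #14, #16, #17, #18.
So alternate 3 is #17.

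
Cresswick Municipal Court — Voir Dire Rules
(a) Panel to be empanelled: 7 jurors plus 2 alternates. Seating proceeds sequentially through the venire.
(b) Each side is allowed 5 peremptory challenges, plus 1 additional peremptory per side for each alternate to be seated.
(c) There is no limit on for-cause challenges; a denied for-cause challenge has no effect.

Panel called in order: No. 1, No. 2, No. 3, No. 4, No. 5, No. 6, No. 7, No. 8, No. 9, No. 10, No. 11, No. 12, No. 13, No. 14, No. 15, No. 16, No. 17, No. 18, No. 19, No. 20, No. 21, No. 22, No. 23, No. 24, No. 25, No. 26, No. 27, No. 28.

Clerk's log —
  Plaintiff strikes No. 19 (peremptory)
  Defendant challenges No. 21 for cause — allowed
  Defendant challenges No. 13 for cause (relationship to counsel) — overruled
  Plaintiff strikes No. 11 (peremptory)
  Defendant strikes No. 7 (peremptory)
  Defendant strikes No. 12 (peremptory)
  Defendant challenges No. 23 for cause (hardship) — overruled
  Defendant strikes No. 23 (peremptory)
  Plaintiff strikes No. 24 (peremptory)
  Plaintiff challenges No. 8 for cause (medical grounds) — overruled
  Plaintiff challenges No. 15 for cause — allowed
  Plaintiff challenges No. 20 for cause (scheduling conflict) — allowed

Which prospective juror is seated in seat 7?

Removed: #7, #11, #12, #15, #19, #20, #21, #23, #24. (#8, #13 stay — for-cause denied.)
Seating in order: seats 1–7 → #1, #2, #3, #4, #5, #6, #8; alternates → #9, #10.
So seat 7 is #8.

8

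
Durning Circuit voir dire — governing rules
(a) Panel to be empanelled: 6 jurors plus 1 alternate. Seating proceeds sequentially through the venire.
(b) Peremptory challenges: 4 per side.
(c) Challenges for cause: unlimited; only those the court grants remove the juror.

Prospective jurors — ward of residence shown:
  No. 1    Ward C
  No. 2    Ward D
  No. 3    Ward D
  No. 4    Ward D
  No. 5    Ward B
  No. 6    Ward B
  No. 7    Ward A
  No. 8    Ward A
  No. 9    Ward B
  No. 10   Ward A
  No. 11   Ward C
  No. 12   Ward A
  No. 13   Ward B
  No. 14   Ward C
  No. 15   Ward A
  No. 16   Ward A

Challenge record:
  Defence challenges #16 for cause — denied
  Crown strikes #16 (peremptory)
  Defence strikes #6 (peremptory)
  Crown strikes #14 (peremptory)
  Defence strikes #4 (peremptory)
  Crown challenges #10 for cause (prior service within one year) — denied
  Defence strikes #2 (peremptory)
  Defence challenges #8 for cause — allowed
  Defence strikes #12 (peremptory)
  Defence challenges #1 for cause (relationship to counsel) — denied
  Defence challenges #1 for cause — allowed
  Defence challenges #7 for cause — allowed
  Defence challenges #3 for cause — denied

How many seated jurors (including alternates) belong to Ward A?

2

Removed: #1, #2, #4, #6, #7, #8, #12, #14, #16.
Seated (7 incl. alternates): #3, #5, #9, #10, #11, #13, #15.
Of those, in Ward A: #10, #15 → 2.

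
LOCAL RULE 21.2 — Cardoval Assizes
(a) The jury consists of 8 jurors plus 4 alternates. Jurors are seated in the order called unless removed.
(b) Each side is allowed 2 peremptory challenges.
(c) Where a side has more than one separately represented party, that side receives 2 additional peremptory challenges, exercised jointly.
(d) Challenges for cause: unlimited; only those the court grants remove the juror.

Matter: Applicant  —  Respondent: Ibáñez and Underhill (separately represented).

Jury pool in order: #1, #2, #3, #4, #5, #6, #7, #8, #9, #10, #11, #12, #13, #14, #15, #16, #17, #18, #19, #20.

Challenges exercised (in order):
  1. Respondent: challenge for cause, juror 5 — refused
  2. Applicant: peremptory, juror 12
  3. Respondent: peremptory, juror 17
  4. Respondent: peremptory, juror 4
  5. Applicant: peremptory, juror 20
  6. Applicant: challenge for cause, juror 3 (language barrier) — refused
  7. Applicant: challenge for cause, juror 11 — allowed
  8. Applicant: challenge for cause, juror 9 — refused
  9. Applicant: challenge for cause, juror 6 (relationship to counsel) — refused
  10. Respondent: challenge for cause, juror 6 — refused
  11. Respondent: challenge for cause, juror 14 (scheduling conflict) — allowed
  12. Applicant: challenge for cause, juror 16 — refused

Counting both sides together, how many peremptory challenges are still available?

Applicant allotment: 2. Respondent allotment: 2 base + 2 multi-party = 4.
Applicant peremptories used: #12, #20 — 2 (for-cause on #3, #11, #9, #6, #16 don't count).
Respondent peremptories used: #17, #4 — 2 (for-cause on #5, #6, #14 don't count).
Remaining: (2 − 2) + (4 − 2) = 2.

2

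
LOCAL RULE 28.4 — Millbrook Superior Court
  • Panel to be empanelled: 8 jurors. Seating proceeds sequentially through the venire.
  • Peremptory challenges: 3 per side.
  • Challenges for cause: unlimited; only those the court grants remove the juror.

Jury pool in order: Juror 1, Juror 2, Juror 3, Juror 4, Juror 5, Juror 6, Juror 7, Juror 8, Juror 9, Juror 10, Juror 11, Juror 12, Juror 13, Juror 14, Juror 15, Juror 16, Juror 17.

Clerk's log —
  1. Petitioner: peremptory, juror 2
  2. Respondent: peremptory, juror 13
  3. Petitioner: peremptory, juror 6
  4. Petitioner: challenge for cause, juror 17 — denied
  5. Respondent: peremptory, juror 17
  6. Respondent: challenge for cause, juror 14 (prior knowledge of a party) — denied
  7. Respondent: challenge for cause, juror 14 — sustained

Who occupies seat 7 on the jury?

9

Removed: #2, #6, #13, #14, #17.
Seating in order: seats 1–8 → #1, #3, #4, #5, #7, #8, #9, #10.
So seat 7 is #9.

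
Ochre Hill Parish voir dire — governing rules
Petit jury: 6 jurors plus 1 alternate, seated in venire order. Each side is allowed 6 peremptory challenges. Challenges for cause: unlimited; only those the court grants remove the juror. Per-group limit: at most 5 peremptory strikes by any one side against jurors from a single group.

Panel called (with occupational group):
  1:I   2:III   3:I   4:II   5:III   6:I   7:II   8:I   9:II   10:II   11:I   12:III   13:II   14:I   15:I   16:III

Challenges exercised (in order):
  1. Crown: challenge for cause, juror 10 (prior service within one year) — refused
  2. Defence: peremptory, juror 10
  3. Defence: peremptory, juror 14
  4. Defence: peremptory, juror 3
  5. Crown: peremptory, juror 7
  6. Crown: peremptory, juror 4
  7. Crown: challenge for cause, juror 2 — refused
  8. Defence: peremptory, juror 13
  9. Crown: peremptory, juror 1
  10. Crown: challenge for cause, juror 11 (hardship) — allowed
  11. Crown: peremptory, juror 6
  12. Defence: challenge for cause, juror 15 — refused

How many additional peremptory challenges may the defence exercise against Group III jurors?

2

Defence peremptories so far: #10, #14, #3, #13 — 4 of 6 used, 2 left overall.
Against Group III: none yet — per-group cap 5 leaves 5.
Binding limit: min(2, 5) = 2.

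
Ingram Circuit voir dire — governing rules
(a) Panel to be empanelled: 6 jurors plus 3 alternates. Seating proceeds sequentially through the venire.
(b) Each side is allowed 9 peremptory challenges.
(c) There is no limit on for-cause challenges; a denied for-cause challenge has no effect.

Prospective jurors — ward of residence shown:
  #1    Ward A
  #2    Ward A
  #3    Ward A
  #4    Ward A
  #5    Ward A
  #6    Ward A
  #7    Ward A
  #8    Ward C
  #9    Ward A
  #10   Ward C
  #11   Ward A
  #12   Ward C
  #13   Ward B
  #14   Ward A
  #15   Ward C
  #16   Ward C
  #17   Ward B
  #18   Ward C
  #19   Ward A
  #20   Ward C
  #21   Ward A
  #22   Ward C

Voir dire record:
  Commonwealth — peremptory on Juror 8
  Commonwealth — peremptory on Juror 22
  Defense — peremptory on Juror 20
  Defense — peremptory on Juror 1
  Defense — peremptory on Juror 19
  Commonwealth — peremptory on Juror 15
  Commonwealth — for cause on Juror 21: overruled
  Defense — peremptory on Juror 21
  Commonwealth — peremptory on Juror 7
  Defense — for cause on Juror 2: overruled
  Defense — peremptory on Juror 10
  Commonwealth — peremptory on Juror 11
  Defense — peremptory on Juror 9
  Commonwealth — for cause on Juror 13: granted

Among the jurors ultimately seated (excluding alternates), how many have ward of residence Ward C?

Removed: #1, #7, #8, #9, #10, #11, #13, #15, #19, #20, #21, #22.
Seated jurors 1–6: #2, #3, #4, #5, #6, #12 (alternates #14, #16, #17 not counted).
Of those, in Ward C: #12 → 1.

1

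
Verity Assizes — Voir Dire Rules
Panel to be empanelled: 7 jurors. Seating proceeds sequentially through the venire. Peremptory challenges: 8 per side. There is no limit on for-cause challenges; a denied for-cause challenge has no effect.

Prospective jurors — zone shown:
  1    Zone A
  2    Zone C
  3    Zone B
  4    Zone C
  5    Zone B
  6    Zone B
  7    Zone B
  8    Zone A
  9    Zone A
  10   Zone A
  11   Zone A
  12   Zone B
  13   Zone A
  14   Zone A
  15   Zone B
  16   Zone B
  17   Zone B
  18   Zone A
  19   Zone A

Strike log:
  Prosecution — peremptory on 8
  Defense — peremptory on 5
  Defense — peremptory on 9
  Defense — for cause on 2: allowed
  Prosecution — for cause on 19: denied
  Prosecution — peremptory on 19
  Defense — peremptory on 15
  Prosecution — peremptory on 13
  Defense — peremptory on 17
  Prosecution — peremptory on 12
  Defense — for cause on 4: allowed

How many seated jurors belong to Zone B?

Removed: #2, #4, #5, #8, #9, #12, #13, #15, #17, #19.
Seated jurors 1–7: #1, #3, #6, #7, #10, #11, #14.
Of those, in Zone B: #3, #6, #7 → 3.

3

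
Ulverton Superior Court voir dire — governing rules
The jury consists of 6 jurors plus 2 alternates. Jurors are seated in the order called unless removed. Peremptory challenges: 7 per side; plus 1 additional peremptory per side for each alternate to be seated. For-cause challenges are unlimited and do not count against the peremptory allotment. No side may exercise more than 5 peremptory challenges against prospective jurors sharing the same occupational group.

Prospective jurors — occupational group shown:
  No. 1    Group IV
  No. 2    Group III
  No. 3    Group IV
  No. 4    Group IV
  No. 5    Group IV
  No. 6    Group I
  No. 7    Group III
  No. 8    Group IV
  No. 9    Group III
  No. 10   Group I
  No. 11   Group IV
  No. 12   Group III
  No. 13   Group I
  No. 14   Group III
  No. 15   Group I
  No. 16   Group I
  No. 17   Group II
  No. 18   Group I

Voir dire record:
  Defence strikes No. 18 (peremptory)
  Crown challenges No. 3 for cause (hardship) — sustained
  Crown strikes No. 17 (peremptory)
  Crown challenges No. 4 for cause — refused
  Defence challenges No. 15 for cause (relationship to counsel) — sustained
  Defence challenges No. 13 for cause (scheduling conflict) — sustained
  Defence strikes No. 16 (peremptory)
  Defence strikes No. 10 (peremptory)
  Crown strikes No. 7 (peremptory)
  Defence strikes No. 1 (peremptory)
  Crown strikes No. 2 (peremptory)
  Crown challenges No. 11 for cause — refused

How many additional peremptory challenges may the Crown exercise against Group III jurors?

3

Crown peremptories so far: #17, #7, #2 — 3 of 9 used, 6 left overall.
Against Group III: #7, #2 — 2 used; per-group cap 5 leaves 3.
Binding limit: min(6, 3) = 3.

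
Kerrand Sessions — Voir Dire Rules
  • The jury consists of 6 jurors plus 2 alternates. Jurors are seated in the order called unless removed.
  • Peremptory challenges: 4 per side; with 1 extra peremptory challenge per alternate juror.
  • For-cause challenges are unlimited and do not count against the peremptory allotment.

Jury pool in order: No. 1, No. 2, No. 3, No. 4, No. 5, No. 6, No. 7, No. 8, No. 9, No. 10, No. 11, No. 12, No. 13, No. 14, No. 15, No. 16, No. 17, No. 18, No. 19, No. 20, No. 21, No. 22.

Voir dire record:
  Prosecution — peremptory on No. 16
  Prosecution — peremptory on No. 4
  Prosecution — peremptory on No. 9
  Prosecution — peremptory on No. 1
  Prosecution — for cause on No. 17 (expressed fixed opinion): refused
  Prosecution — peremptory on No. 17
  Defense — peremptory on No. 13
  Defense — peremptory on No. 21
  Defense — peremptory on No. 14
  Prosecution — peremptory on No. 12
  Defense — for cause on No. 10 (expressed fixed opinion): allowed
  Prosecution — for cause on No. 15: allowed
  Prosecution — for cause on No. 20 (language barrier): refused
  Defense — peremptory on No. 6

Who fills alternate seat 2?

Removed: #1, #4, #6, #9, #10, #12, #13, #14, #15, #16, #17, #21. (#20 stays — for-cause denied.)
Seating in order: seats 1–6 → #2, #3, #5, #7, #8, #11; alternates → #18, #19.
So alternate 2 is #19.

19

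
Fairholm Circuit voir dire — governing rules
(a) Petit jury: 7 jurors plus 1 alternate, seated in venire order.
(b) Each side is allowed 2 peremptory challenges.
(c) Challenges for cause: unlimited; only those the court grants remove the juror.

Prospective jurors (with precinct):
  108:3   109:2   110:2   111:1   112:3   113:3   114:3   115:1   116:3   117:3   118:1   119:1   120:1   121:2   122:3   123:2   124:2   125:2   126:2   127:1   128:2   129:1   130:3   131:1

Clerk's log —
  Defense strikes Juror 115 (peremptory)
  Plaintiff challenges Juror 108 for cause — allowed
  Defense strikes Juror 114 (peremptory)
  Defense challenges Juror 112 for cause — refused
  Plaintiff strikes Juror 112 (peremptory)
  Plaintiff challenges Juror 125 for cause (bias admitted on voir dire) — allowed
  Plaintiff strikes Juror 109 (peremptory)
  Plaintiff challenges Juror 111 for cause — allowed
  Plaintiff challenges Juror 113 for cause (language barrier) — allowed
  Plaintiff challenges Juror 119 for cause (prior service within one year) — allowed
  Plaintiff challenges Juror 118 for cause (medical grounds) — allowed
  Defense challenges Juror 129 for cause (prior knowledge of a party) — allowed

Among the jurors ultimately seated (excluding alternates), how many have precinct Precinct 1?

Removed: #108, #109, #111, #112, #113, #114, #115, #118, #119, #125, #129.
Seated jurors 1–7: #110, #116, #117, #120, #121, #122, #123 (alternates #124 not counted).
Of those, in Precinct 1: #120 → 1.

1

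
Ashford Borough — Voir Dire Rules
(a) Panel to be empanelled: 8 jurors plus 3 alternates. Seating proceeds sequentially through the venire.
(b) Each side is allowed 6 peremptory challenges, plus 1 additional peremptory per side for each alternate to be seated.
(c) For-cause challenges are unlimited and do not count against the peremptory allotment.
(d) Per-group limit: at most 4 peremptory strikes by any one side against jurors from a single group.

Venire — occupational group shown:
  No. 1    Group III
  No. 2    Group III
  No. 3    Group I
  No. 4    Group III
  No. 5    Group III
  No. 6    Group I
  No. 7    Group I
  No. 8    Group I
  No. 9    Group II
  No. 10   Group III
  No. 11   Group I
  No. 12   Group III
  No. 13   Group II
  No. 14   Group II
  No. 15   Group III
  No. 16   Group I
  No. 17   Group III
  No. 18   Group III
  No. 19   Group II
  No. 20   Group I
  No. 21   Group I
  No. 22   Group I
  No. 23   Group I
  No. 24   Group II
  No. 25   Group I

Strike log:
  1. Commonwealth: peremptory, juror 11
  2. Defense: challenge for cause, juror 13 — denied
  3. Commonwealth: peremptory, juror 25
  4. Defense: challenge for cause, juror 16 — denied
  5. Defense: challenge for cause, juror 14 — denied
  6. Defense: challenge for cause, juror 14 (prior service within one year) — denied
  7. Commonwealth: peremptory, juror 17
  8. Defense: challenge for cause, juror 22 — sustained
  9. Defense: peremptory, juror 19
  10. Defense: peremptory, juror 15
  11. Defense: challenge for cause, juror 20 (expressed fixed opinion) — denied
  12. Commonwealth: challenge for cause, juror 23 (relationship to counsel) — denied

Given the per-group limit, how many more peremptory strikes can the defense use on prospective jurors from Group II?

3

Defense peremptories so far: #19, #15 — 2 of 9 used, 7 left overall.
Against Group II: #19 — 1 used; per-group cap 4 leaves 3.
Binding limit: min(7, 3) = 3.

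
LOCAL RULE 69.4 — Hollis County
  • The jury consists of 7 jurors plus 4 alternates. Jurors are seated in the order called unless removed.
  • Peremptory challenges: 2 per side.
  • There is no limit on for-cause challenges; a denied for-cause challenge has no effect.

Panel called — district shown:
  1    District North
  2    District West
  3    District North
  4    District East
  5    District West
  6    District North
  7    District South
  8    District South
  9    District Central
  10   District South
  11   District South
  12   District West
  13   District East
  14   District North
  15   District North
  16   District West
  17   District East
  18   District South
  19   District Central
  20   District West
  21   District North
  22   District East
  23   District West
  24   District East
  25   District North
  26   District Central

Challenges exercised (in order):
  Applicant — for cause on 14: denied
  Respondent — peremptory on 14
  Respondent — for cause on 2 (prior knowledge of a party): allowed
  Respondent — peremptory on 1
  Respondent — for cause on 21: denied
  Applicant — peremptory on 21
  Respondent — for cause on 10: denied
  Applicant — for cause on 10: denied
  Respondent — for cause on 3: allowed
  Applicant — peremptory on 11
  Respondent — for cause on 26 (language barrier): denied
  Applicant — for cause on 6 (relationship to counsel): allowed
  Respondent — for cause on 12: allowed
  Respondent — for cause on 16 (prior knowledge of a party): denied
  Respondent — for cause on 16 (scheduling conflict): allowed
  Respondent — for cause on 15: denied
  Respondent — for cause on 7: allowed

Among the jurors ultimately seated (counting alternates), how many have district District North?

1

Removed: #1, #2, #3, #6, #7, #11, #12, #14, #16, #21.
Seated (11 incl. alternates): #4, #5, #8, #9, #10, #13, #15, #17, #18, #19, #20.
Of those, in District North: #15 → 1.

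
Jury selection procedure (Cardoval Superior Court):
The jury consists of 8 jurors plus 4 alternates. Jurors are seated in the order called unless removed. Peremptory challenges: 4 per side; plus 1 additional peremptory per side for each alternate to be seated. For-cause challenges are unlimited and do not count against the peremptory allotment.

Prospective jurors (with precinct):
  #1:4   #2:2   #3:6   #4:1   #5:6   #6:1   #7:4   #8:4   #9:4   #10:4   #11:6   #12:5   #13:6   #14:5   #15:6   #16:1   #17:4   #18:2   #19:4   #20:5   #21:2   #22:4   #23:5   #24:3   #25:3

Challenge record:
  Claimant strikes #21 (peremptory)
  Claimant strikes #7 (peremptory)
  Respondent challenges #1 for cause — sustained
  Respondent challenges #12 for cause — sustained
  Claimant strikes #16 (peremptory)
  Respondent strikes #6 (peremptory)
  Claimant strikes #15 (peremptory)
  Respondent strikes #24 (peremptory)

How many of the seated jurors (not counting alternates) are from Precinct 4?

3

Removed: #1, #6, #7, #12, #15, #16, #21, #24.
Seated jurors 1–8: #2, #3, #4, #5, #8, #9, #10, #11 (alternates #13, #14, #17, #18 not counted).
Of those, in Precinct 4: #8, #9, #10 → 3.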